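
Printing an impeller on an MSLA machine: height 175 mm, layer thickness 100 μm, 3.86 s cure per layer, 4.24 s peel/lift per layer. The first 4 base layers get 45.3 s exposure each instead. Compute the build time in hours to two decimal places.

Layer count = ceil(175 / 0.1) = 1750.
Burn-in layers = 4 × (45.3 + 4.24), so 198.16 s.
Regular layers = 1746 × (3.86 + 4.24), so 14142.6 s.
Sum: 198.16 + 14142.6 = 14340.76 s → 3.98 hours.

3.98 hours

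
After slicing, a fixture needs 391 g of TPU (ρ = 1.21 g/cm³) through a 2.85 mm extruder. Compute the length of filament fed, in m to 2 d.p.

50.65 m

Volume = 391 g / 1.21 g·cm⁻³ = 323.1405 cm³ = 323140.5 mm³.
A = π r² = π × 1.425² = 6.3794 mm².
L = V/A = 323140.5/6.3794 = 50653.74 mm → 50.65 m.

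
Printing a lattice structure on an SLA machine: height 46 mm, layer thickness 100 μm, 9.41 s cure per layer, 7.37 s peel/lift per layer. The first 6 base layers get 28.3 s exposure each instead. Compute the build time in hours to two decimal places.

Layers = ⌈46/0.1⌉ = 460.
Burn-in layers = 6 × (28.3 + 7.37), so 214.02 s.
Regular layers = 454 × (9.41 + 7.37) = 7618.12 s.
Sum: 214.02 + 7618.12 = 7832.14 s → 2.18 hours.

2.18 hours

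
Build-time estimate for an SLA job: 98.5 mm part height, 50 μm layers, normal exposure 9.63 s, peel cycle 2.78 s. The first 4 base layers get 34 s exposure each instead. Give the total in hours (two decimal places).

Layer count = ceil(98.5 / 0.05) = 1970.
Burn-in layers: 4 × (34 + 2.78) → 147.12 s.
Normal layers: 1966 × (9.63 + 2.78) → 24398.06 s.
Sum: 147.12 + 24398.06 = 24545.18 s → 6.82 hours.

6.82 hours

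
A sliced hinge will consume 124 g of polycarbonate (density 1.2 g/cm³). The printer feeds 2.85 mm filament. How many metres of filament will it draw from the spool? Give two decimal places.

Volume = 124 g / 1.2 g·cm⁻³ = 103.3333 cm³ = 103333.3 mm³.
Cross-section of 2.85 mm filament: π·(2.85/2)² = 6.3794 mm².
L = V/A = 103333.3/6.3794 = 16197.97 mm → 16.20 m.

16.20 m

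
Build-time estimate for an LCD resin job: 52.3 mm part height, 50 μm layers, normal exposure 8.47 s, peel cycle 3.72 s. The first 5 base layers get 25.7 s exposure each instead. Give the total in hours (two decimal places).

Layer count = ceil(52.3 / 0.05) = 1046.
Base layers: 5 × (25.7 + 3.72) → 147.1 s.
Normal layers = 1041 × (8.47 + 3.72), so 12689.79 s.
Sum: 147.1 + 12689.79 = 12836.89 s → 3.57 hours.

3.57 hours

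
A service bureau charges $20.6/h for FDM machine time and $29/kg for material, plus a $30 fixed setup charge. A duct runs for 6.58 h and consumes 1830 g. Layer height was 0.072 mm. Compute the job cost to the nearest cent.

$218.62

Machine cost = 20.6 × 6.58 = $135.548.
Feedstock cost = 29 × 1830/1000 = $53.07.
Adding setup: 135.548 + 53.07 + 30 → 218.618 ≈ $218.62.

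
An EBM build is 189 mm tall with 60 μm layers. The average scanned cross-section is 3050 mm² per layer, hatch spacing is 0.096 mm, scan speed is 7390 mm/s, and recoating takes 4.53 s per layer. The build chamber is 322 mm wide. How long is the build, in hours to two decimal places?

7.73 hours

Number of layers: 189 / 0.06 → 3150 (rounded up).
Per-layer scan distance = 3050 / 0.096, so 31770.8 mm.
Beam time per layer = 31770.8 / 7390, so 4.2992 s.
Layer cycle: 4.2992 + 4.53 → 8.8292 s.
Total: 3150 × 8.8292 s = 27811.98 s → 7.73 hours.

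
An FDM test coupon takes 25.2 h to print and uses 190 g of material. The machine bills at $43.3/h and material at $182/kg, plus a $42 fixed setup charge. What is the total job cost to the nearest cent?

Time charge: 43.3 × 25.2 → $1091.16.
Material charge: 182 × 190/1000 → $34.58.
Total = 1091.16 + 34.58 + 42 = $1167.74.

$1167.74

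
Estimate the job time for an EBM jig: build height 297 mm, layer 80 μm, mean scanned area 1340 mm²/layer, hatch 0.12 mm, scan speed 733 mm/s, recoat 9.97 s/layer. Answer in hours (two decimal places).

26.00 hours

Layers = ⌈297/0.08⌉ = 3713.
Hatch length per layer = 1340 / 0.12, so 11166.7 mm.
Scan time per layer = 11166.7 / 733, so 15.2342 s.
Layer cycle = 15.2342 + 9.97 = 25.2042 s.
Build time = 3713 × 25.2042 = 93583.1946 s = 26.00 hours.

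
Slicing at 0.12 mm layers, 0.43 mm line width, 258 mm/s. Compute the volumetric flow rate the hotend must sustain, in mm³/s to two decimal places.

13.31

Extrusion cross-section = 0.12 × 0.43 = 0.0516 mm².
Volumetric flow = 258 × 0.0516 = 13.31 mm³/s.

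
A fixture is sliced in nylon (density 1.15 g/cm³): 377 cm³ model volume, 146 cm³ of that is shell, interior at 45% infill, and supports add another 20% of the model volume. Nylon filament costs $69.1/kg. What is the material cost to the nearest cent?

$25.85

Interior volume: 377 − 146 → 231 cm³.
Infill deposited = 0.45 × 231 = 103.95 cm³.
Support = 0.20 × 377, so 75.4 cm³.
Deposited volume: 146 + 103.95 + 75.4 → 325.35 cm³.
Mass = 325.35 × 1.15, so 374.1525 g.
Cost = 374.1525 g / 1000 × $69.1/kg = $25.85.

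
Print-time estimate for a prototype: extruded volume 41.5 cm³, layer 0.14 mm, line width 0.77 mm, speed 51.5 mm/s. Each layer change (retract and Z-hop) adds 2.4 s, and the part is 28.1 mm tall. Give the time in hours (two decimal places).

Bead cross-section = 0.14 × 0.77, so 0.1078 mm².
Total extruded path = 41500/0.1078 = 384972.2 mm.
Extrusion time = 384972.2 / 51.5, so 7475.2 s.
Layer count = ceil(28.1 / 0.14) = 201.
Z-hop total = 201 × 2.4 = 482.4 s.
Total = 7475.2 + 482.4 = 7957.6 s = 2.21 hours.

2.21 hours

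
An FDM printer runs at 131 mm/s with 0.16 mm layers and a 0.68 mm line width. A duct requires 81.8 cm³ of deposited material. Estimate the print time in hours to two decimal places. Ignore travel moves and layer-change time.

Line area = 0.16 × 0.68, so 0.1088 mm².
Toolpath length = 81.8 cm³ / 0.1088 mm² = 81800 / 0.1088 = 751838.2 mm.
Time extruding: 751838.2 / 131 → 5739.2 s.
5739.2 s = 1.59 hours.

1.59 hours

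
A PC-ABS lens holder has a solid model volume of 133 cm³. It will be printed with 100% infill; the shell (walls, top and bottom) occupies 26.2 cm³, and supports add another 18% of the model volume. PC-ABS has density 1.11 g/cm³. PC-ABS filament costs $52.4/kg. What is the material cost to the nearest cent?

Infill region = 133 − 26.2, so 106.8 cm³.
Infill volume: 1.00 × 106.8 → 106.8 cm³.
Support: 0.18 × 133 → 23.94 cm³.
Total extruded = 26.2 + 106.8 + 23.94, so 156.94 cm³.
Mass = 156.94 × 1.11, so 174.2034 g.
Cost = 174.2034 g / 1000 × $52.4/kg = $9.13.

$9.13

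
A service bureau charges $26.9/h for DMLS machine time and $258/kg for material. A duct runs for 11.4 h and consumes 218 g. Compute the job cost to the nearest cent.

$362.90

Machine-time cost = 26.9 × 11.4, so $306.66.
Material cost: 258 × 218/1000 → $56.244.
Total = 306.66 + 56.244 = 362.904 ≈ $362.90.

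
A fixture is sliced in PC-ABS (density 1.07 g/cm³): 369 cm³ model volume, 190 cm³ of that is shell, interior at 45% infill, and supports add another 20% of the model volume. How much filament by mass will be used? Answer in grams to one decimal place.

368.5 g

Infill region: 369 − 190 → 179 cm³.
Infill volume: 0.45 × 179 → 80.55 cm³.
Support = 0.20 × 369, so 73.8 cm³.
Total printed volume = 190 + 80.55 + 73.8, so 344.35 cm³.
Mass: 344.35 × 1.07 → 368.4545 g.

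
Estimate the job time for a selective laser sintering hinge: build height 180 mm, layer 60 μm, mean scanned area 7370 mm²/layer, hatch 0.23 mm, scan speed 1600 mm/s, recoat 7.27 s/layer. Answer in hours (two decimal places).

Layer count = ceil(180 / 0.06) = 3000.
Hatch length per layer = 7370 / 0.23, so 32043.5 mm.
Per-layer scan time = 32043.5 / 1600 = 20.0272 s.
Per-layer time = 20.0272 + 7.27 = 27.2972 s.
Build time = 3000 × 27.2972 = 81891.6 s = 22.75 hours.

22.75 hours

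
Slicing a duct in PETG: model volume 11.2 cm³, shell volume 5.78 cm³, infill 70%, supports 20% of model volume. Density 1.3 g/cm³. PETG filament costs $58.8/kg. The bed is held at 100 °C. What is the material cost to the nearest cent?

Interior volume = 11.2 − 5.78, so 5.42 cm³.
Infill deposited = 0.70 × 5.42 = 3.794 cm³.
Support = 0.20 × 11.2 = 2.24 cm³.
Deposited volume: 5.78 + 3.794 + 2.24 → 11.814 cm³.
Mass: 11.814 × 1.3 → 15.3582 g.
Cost = 15.3582 g / 1000 × $58.8/kg = $0.90.

$0.90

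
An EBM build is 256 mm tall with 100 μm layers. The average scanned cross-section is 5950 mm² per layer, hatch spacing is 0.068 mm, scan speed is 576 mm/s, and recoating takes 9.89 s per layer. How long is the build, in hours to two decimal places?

Layer count = ceil(256 / 0.1) = 2560.
Per-layer scan distance = 5950 / 0.068, so 87500 mm.
Per-layer scan time = 87500 / 576, so 151.9097 s.
Layer cycle: 151.9097 + 9.89 → 161.7997 s.
Build time = 2560 × 161.7997 = 414207.232 s = 115.06 hours.

115.06 hours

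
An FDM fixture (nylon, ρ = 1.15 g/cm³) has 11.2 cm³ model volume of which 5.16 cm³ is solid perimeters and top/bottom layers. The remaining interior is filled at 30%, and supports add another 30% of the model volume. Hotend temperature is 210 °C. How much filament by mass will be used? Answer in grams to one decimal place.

11.9 g

Volume inside the shell = 11.2 − 5.16, so 6.04 cm³.
Infill volume = 0.30 × 6.04 = 1.812 cm³.
Support = 0.30 × 11.2 = 3.36 cm³.
Deposited volume = 5.16 + 1.812 + 3.36 = 10.332 cm³.
Mass: 10.332 × 1.15 → 11.8818 g.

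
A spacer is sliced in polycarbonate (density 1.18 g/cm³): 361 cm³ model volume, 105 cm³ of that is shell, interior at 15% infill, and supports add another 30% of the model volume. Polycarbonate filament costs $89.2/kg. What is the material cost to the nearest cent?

$26.49

Interior volume: 361 − 105 → 256 cm³.
Infill volume = 0.15 × 256, so 38.4 cm³.
Support = 0.30 × 361, so 108.3 cm³.
Total printed volume: 105 + 38.4 + 108.3 → 251.7 cm³.
Mass = 251.7 × 1.18, so 297.006 g.
At $89.2/kg: 297.006/1000 × 89.2 = $26.49.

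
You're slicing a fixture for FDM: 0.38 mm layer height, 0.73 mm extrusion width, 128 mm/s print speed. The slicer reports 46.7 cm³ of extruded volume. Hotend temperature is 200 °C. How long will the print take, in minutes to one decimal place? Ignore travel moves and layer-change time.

21.9 minutes

Line area = 0.38 × 0.73, so 0.2774 mm².
Toolpath length = 46.7 cm³ / 0.2774 mm² = 46700 / 0.2774 = 168349 mm.
Extrusion time = 168349 / 128, so 1315.2 s.
Converting: 1315.2 s = 21.9 minutes.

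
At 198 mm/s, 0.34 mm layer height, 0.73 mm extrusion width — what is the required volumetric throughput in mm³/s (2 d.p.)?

A = 0.34 × 0.73 = 0.2482 mm².
Q = v·A = 198 × 0.2482 = 49.14 mm³/s.

49.14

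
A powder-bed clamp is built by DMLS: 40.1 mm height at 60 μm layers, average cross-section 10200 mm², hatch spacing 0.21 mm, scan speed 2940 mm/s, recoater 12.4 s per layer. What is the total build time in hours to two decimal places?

Number of layers: 40.1 / 0.06 → 669 (rounded up).
Per-layer scan distance: 10200 / 0.21 → 48571.4 mm.
Per-layer scan time = 48571.4 / 2940 = 16.5209 s.
Time per layer = 16.5209 + 12.4, so 28.9209 s.
Total: 669 × 28.9209 s = 19348.0821 s → 5.37 hours.

5.37 hours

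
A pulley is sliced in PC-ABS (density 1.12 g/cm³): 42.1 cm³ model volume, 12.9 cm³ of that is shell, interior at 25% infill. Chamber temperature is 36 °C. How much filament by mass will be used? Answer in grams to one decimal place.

Infill region = 42.1 − 12.9 = 29.2 cm³.
Infill volume = 0.25 × 29.2, so 7.3 cm³.
Total extruded = 12.9 + 7.3 = 20.2 cm³.
Mass: 20.2 × 1.12 → 22.624 g.

22.6 g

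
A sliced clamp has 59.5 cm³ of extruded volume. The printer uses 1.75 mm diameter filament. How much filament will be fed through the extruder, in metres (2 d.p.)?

24.74 m

Cross-section of 1.75 mm filament: π·(1.75/2)² = 2.4053 mm².
L = 59500 mm³ / 2.4053 mm² = 24737.04 mm, i.e. 24.74 m.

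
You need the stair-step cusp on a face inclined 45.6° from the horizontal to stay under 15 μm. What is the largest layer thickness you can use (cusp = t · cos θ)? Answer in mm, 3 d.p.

0.021 mm

t = h_c / cos θ = 0.015 / 0.6997 = 0.021 mm.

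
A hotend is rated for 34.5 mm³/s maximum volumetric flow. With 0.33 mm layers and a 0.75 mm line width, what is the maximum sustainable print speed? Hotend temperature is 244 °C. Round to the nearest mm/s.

Bead cross-section: 0.33 × 0.75 → 0.2475 mm².
v_max = Q/A = 34.5/0.2475 = 139.39 mm/s → 139 mm/s.

139 mm/s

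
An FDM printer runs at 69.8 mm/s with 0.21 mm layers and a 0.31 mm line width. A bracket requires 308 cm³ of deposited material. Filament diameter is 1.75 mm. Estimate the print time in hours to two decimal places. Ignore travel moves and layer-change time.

18.83 hours

Extrusion cross-section = 0.21 × 0.31 = 0.0651 mm².
Path length: 308000 mm³ / 0.0651 mm² → 4731182.8 mm.
Print-move time = 4731182.8 / 69.8 = 67782 s.
In the requested units: 67782 s = 18.83 hours.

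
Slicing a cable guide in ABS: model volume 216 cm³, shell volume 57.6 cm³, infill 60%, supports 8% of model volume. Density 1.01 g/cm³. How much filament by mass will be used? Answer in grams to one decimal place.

Infill region = 216 − 57.6 = 158.4 cm³.
Infill deposited = 0.60 × 158.4, so 95.04 cm³.
Support = 0.08 × 216 = 17.28 cm³.
Deposited volume: 57.6 + 95.04 + 17.28 → 169.92 cm³.
Mass: 169.92 × 1.01 → 171.6192 g.

171.6 g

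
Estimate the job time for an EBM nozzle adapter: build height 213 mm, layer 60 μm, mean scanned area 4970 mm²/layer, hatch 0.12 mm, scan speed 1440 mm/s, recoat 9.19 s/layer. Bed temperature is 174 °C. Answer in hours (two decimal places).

37.42 hours

Number of layers: 213 / 0.06 → 3550 (rounded up).
Hatch length per layer = 4970 / 0.12 = 41416.7 mm.
Beam time per layer = 41416.7 / 1440 = 28.7616 s.
Per-layer time = 28.7616 + 9.19 = 37.9516 s.
Build time = 3550 × 37.9516 = 134728.18 s = 37.42 hours.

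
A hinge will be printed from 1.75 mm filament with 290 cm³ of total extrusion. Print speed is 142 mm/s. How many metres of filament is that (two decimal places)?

120.57 m

A = π r² = π × 0.875² = 2.4053 mm².
L = 290000 mm³ / 2.4053 mm² = 120567.08 mm, i.e. 120.57 m.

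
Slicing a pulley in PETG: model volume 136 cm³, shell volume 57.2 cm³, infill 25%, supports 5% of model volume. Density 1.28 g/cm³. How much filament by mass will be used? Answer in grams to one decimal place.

Infill region = 136 − 57.2, so 78.8 cm³.
Infill volume = 0.25 × 78.8 = 19.7 cm³.
Support: 0.05 × 136 → 6.8 cm³.
Total printed volume = 57.2 + 19.7 + 6.8 = 83.7 cm³.
Mass = 83.7 × 1.28 = 107.136 g.

107.1 g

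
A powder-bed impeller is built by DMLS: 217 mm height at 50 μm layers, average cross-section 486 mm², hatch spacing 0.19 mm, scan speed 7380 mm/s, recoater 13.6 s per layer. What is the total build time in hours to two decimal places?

Layers = ⌈217/0.05⌉ = 4340.
Scan path per layer = 486 / 0.19, so 2557.9 mm.
Laser time per layer = 2557.9 / 7380 = 0.3466 s.
Time per layer: 0.3466 + 13.6 → 13.9466 s.
Total: 4340 × 13.9466 s = 60528.244 s → 16.81 hours.

16.81 hours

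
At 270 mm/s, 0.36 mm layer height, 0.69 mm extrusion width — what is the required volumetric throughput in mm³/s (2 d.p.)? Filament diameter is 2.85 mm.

67.07

Bead cross-section = 0.36 × 0.69 = 0.2484 mm².
Q = v·A = 270 × 0.2484 = 67.07 mm³/s.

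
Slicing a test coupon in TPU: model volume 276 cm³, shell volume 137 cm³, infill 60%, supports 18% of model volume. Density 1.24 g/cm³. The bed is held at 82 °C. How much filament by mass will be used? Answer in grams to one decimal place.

Interior volume = 276 − 137, so 139 cm³.
Deposited infill = 0.60 × 139, so 83.4 cm³.
Support = 0.18 × 276, so 49.68 cm³.
Deposited volume = 137 + 83.4 + 49.68, so 270.08 cm³.
Mass = 270.08 × 1.24, so 334.8992 g.

334.9 g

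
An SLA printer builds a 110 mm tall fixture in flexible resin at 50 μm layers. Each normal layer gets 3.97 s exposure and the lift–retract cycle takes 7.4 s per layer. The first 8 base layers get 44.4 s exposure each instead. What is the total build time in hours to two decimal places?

7.04 hours

Number of layers: 110 / 0.05 → 2200 (rounded up).
Base layers = 8 × (44.4 + 7.4), so 414.4 s.
Remaining layers: 2192 × (3.97 + 7.4) → 24923.04 s.
Sum: 414.4 + 24923.04 = 25337.44 s → 7.04 hours.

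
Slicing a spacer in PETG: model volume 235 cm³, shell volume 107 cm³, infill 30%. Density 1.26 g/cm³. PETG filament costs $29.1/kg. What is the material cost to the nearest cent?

$5.33

Volume inside the shell: 235 − 107 → 128 cm³.
Deposited infill = 0.30 × 128, so 38.4 cm³.
Deposited volume: 107 + 38.4 → 145.4 cm³.
Mass = 145.4 × 1.26 = 183.204 g.
At $29.1/kg: 183.204/1000 × 29.1 = $5.33.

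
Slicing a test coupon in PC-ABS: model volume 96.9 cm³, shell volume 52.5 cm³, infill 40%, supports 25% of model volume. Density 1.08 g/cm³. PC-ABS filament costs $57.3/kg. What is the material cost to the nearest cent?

Interior volume = 96.9 − 52.5 = 44.4 cm³.
Infill volume = 0.40 × 44.4 = 17.76 cm³.
Support: 0.25 × 96.9 → 24.225 cm³.
Deposited volume = 52.5 + 17.76 + 24.225, so 94.485 cm³.
Mass = 94.485 × 1.08 = 102.0438 g.
At $57.3/kg: 102.0438/1000 × 57.3 = $5.85.

$5.85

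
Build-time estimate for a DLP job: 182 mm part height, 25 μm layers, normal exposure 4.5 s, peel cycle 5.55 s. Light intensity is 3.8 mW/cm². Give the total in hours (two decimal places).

Layers = ⌈182/0.025⌉ = 7280.
Per-layer time = 4.5 + 5.55, so 10.05 s.
Build time: 7280 × 10.05 s = 73164 s, i.e. 20.32 hours.

20.32 hours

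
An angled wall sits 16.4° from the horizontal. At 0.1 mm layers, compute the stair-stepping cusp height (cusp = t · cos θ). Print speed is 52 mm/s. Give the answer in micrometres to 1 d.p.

h_c = t·cos θ = 0.1 × 0.9593 = 0.09593 mm (95.9 μm).

95.9 μm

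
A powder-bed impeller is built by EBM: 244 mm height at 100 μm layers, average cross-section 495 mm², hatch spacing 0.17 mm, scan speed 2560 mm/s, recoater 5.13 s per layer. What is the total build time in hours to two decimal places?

Number of layers: 244 / 0.1 → 2440 (rounded up).
Hatch length per layer = 495 / 0.17, so 2911.8 mm.
Per-layer scan time = 2911.8 / 2560 = 1.1374 s.
Time per layer: 1.1374 + 5.13 → 6.2674 s.
2440 layers × 6.2674 s/layer = 15292.456 s, i.e. 4.25 hours.

4.25 hours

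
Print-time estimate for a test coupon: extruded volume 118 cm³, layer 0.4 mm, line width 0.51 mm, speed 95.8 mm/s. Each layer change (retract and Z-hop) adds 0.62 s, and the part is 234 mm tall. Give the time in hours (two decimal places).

Bead cross-section = 0.4 × 0.51 = 0.204 mm².
Total extruded path = 118000/0.204 = 578431.4 mm.
Extrusion time = 578431.4 / 95.8, so 6037.9 s.
Number of layers: 234 / 0.4 → 585 (rounded up).
Z-hop total = 585 × 0.62, so 362.7 s.
Total = 6037.9 + 362.7 = 6400.6 s = 1.78 hours.

1.78 hours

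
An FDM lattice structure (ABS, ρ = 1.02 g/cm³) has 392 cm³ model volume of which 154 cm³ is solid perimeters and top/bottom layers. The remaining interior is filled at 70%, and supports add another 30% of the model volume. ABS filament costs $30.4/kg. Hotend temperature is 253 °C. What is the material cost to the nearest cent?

Volume inside the shell = 392 − 154, so 238 cm³.
Infill deposited = 0.70 × 238, so 166.6 cm³.
Support = 0.30 × 392 = 117.6 cm³.
Total extruded = 154 + 166.6 + 117.6 = 438.2 cm³.
Mass: 438.2 × 1.02 → 446.964 g.
Cost = 446.964 g / 1000 × $30.4/kg = $13.59.

$13.59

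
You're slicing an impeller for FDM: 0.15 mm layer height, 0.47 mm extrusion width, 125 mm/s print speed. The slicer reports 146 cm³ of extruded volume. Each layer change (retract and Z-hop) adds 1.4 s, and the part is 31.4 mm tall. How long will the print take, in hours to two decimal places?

Bead cross-section = 0.15 × 0.47, so 0.0705 mm².
Total extruded path = 146000/0.0705 = 2070922 mm.
Extrusion time: 2070922 / 125 → 16567.4 s.
Layers = ⌈31.4/0.15⌉ = 210.
Layer-change overhead = 210 × 1.4, so 294 s.
Altogether 16567.4 + 294 = 16861.4 s, i.e. 4.68 hours.

4.68 hours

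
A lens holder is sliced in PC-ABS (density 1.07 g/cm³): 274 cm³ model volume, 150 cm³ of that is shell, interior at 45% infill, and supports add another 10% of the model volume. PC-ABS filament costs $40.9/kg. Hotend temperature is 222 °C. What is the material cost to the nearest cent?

$10.21

Interior volume: 274 − 150 → 124 cm³.
Deposited infill = 0.45 × 124 = 55.8 cm³.
Support: 0.10 × 274 → 27.4 cm³.
Deposited volume = 150 + 55.8 + 27.4, so 233.2 cm³.
Mass = 233.2 × 1.07 = 249.524 g.
Cost = 249.524 g / 1000 × $40.9/kg = $10.21.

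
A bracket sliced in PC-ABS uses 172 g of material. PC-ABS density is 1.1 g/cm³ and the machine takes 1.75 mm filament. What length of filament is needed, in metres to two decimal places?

65.01 m

Extruded volume: 172/1.1 = 156.3636 cm³ (156363.6 mm³).
Cross-section of 1.75 mm filament: π·(1.75/2)² = 2.4053 mm².
Length = 156363.6 / 2.4053 = 65007.94 mm = 65.01 m.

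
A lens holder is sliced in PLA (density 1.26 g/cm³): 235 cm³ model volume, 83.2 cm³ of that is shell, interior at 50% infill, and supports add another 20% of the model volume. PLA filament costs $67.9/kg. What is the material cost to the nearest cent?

Infill region = 235 − 83.2, so 151.8 cm³.
Deposited infill = 0.50 × 151.8 = 75.9 cm³.
Support = 0.20 × 235, so 47 cm³.
Total extruded = 83.2 + 75.9 + 47, so 206.1 cm³.
Mass = 206.1 × 1.26 = 259.686 g.
Cost = 259.686 g / 1000 × $67.9/kg = $17.63.

$17.63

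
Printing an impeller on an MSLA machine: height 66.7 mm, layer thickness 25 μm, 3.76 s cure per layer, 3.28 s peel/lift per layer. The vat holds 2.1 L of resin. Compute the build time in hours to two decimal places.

Layer count = ceil(66.7 / 0.025) = 2668.
Per-layer time = 3.76 + 3.28, so 7.04 s.
Build time: 2668 × 7.04 s = 18782.72 s, i.e. 5.22 hours.

5.22 hours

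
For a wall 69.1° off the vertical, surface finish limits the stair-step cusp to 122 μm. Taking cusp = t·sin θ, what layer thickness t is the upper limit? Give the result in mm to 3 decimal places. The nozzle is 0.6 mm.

0.131 mm

t = h_c / sin θ = 0.122 / 0.9342 = 0.131 mm.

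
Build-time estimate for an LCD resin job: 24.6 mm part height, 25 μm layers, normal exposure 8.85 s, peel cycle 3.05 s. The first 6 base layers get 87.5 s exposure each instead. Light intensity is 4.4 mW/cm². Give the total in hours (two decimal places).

Layers = ⌈24.6/0.025⌉ = 984.
Bottom layers = 6 × (87.5 + 3.05) = 543.3 s.
Regular layers = 978 × (8.85 + 3.05) = 11638.2 s.
Total = 543.3 + 11638.2 = 12181.5 s = 3.38 hours.

3.38 hours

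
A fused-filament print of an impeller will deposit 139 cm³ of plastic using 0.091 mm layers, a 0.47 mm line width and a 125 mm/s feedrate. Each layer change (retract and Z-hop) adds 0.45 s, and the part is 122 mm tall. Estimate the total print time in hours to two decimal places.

7.39 hours

Line area = 0.091 × 0.47, so 0.04277 mm².
Path length: 139000 mm³ / 0.04277 mm² → 3249941.5 mm.
Print-move time: 3249941.5 / 125 → 25999.5 s.
Layers = ⌈122/0.091⌉ = 1341.
Layer-change overhead = 1341 × 0.45 = 603.45 s.
Total = 25999.5 + 603.45 = 26602.95 s = 7.39 hours.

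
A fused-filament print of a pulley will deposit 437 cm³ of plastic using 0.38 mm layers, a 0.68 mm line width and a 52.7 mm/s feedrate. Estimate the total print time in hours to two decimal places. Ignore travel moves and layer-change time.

8.91 hours

Extrusion cross-section = 0.38 × 0.68 = 0.2584 mm².
Path length: 437000 mm³ / 0.2584 mm² → 1691176.5 mm.
Print-move time = 1691176.5 / 52.7, so 32090.6 s.
32090.6 s = 8.91 hours.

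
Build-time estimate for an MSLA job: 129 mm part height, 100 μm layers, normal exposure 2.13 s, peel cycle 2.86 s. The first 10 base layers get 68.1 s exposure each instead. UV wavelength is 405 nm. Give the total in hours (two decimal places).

Layer count = ceil(129 / 0.1) = 1290.
Base layers = 10 × (68.1 + 2.86) = 709.6 s.
Regular layers = 1280 × (2.13 + 2.86) = 6387.2 s.
Sum: 709.6 + 6387.2 = 7096.8 s → 1.97 hours.

1.97 hours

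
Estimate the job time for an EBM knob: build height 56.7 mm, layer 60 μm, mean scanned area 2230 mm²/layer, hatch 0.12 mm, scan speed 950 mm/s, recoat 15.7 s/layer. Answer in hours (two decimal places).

9.26 hours

Number of layers: 56.7 / 0.06 → 945 (rounded up).
Scan path per layer: 2230 / 0.12 → 18583.3 mm.
Per-layer scan time: 18583.3 / 950 → 19.5614 s.
Time per layer = 19.5614 + 15.7, so 35.2614 s.
Build time = 945 × 35.2614 = 33322.023 s = 9.26 hours.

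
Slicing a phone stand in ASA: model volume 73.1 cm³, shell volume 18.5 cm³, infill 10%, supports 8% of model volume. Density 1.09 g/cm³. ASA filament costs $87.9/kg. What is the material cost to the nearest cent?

$2.86

Interior volume = 73.1 − 18.5 = 54.6 cm³.
Infill volume = 0.10 × 54.6, so 5.46 cm³.
Support = 0.08 × 73.1, so 5.848 cm³.
Total printed volume = 18.5 + 5.46 + 5.848, so 29.808 cm³.
Mass = 29.808 × 1.09, so 32.49072 g.
At $87.9/kg: 32.49072/1000 × 87.9 = $2.86.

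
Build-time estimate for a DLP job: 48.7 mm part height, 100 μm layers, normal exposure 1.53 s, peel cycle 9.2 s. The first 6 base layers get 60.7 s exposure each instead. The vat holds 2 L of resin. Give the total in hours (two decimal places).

1.55 hours

Layer count = ceil(48.7 / 0.1) = 487.
Base layers = 6 × (60.7 + 9.2), so 419.4 s.
Normal layers: 481 × (1.53 + 9.2) → 5161.13 s.
Total = 419.4 + 5161.13 = 5580.53 s = 1.55 hours.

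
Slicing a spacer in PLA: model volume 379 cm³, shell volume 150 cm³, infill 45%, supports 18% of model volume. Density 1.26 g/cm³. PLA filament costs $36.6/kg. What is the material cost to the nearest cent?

Infill region: 379 − 150 → 229 cm³.
Infill volume = 0.45 × 229, so 103.05 cm³.
Support = 0.18 × 379 = 68.22 cm³.
Total printed volume = 150 + 103.05 + 68.22 = 321.27 cm³.
Mass: 321.27 × 1.26 → 404.8002 g.
At $36.6/kg: 404.8002/1000 × 36.6 = $14.82.

$14.82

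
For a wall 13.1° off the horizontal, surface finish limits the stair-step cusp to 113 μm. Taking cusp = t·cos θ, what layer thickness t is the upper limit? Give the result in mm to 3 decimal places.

cos(13.1°) = 0.9740; t_max = 0.113/0.9740 = 0.116 mm.

0.116 mm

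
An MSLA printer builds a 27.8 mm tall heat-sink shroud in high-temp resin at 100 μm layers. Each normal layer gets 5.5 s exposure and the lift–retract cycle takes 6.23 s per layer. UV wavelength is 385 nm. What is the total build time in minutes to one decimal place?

54.3 minutes

Number of layers: 27.8 / 0.1 → 278 (rounded up).
Per-layer time = 5.5 + 6.23, so 11.73 s.
Build time: 278 × 11.73 s = 3260.94 s, i.e. 54.3 minutes.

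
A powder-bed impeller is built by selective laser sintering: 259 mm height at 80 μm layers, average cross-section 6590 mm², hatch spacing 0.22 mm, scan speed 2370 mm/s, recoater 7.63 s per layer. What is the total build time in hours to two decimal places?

Layers = ⌈259/0.08⌉ = 3238.
Per-layer scan distance = 6590 / 0.22 = 29954.5 mm.
Scan time per layer = 29954.5 / 2370 = 12.639 s.
Time per layer = 12.639 + 7.63 = 20.269 s.
Total: 3238 × 20.269 s = 65631.022 s → 18.23 hours.

18.23 hours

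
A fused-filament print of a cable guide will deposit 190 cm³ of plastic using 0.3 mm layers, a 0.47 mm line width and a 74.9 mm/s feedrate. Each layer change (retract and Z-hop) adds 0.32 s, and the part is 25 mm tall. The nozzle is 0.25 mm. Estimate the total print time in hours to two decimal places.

5.00 hours

Bead cross-section = 0.3 × 0.47, so 0.141 mm².
Total extruded path = 190000/0.141 = 1347517.7 mm.
Time extruding: 1347517.7 / 74.9 → 17990.9 s.
Number of layers: 25 / 0.3 → 84 (rounded up).
Z-hop total = 84 × 0.32 = 26.88 s.
Total = 17990.9 + 26.88 = 18017.78 s = 5.00 hours.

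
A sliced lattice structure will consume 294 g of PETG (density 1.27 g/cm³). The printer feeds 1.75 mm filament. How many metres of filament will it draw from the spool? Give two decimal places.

Extruded volume: 294/1.27 = 231.4961 cm³ (231496.1 mm³).
Filament cross-section = π × (1.75/2)² = 2.4053 mm².
L = V/A = 231496.1/2.4053 = 96244.17 mm → 96.24 m.

96.24 m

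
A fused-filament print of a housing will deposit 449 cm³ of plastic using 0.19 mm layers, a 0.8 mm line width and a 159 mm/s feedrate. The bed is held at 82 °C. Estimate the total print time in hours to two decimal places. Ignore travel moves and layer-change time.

Bead cross-section = 0.19 × 0.8 = 0.152 mm².
Toolpath length = 449 cm³ / 0.152 mm² = 449000 / 0.152 = 2953947.4 mm.
Extrusion time: 2953947.4 / 159 → 18578.3 s.
Converting: 18578.3 s = 5.16 hours.

5.16 hours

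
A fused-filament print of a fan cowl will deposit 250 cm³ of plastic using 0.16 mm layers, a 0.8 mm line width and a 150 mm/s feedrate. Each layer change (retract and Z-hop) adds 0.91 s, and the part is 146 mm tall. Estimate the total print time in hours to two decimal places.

3.85 hours

Line area = 0.16 × 0.8, so 0.128 mm².
Total extruded path = 250000/0.128 = 1953125 mm.
Print-move time = 1953125 / 150 = 13020.8 s.
Layers = ⌈146/0.16⌉ = 913.
Non-print overhead = 913 × 0.91 = 830.83 s.
Total = 13020.8 + 830.83 = 13851.63 s = 3.85 hours.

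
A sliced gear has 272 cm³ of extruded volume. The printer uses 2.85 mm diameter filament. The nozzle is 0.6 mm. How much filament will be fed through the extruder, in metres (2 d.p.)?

Cross-section of 2.85 mm filament: π·(2.85/2)² = 6.3794 mm².
L = 272000 mm³ / 6.3794 mm² = 42637.24 mm, i.e. 42.64 m.

42.64 m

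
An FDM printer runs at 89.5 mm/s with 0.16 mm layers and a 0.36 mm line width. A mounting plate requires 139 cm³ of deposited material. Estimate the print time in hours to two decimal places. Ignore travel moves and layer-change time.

Bead cross-section = 0.16 × 0.36 = 0.0576 mm².
Path length: 139000 mm³ / 0.0576 mm² → 2413194.4 mm.
Time extruding: 2413194.4 / 89.5 → 26963.1 s.
That's 26963.1 s → 7.49 hours.

7.49 hours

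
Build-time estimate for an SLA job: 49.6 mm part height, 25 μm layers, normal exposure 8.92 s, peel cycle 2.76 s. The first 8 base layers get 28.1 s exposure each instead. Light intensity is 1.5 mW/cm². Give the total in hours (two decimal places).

6.48 hours

Layer count = ceil(49.6 / 0.025) = 1984.
Base layers = 8 × (28.1 + 2.76) = 246.88 s.
Remaining layers: 1976 × (8.92 + 2.76) → 23079.68 s.
Sum: 246.88 + 23079.68 = 23326.56 s → 6.48 hours.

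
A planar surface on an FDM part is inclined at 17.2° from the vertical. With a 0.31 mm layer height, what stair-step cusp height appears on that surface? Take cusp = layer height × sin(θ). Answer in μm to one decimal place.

91.7 μm

Cusp = layer height × sin(17.2°) = 0.31 × 0.2957 = 0.091667 mm = 91.7 μm.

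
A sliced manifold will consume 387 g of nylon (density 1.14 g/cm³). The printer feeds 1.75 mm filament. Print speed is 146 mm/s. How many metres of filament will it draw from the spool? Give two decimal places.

Volume = 387 g / 1.14 g·cm⁻³ = 339.4737 cm³ = 339473.7 mm³.
Filament cross-section = π × (1.75/2)² = 2.4053 mm².
L = V/A = 339473.7/2.4053 = 141135.7 mm → 141.14 m.

141.14 m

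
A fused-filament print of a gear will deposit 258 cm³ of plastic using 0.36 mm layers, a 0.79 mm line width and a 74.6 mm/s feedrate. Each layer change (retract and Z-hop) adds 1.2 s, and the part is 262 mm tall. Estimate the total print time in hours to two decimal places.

Line area = 0.36 × 0.79, so 0.2844 mm².
Path length: 258000 mm³ / 0.2844 mm² → 907173 mm.
Print-move time = 907173 / 74.6, so 12160.5 s.
Layer count = ceil(262 / 0.36) = 728.
Non-print overhead: 728 × 1.2 → 873.6 s.
Altogether 12160.5 + 873.6 = 13034.1 s, i.e. 3.62 hours.

3.62 hours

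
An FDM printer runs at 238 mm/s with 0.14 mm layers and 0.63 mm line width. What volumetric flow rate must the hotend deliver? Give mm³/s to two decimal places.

20.99

Extrusion cross-section = 0.14 × 0.63 = 0.0882 mm².
Q = v·A = 238 × 0.0882 = 20.99 mm³/s.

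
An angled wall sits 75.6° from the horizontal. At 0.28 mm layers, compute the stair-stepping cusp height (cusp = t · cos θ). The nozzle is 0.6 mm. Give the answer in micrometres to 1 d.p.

69.6 μm

cos(75.6°) = 0.2487, so cusp = 0.28 × 0.2487 = 0.069636 mm → 69.6 μm.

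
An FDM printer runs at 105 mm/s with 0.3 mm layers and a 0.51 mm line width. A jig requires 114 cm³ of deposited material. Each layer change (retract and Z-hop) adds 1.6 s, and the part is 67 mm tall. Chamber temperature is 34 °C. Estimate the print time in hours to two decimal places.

2.07 hours

Line area = 0.3 × 0.51, so 0.153 mm².
Path length: 114000 mm³ / 0.153 mm² → 745098 mm.
Extrusion time = 745098 / 105, so 7096.2 s.
Layer count = ceil(67 / 0.3) = 224.
Layer-change overhead = 224 × 1.6 = 358.4 s.
Total = 7096.2 + 358.4 = 7454.6 s = 2.07 hours.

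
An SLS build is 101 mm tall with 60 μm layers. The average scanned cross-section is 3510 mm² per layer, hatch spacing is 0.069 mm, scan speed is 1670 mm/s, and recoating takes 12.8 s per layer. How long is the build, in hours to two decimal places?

Layer count = ceil(101 / 0.06) = 1684.
Scan path per layer: 3510 / 0.069 → 50869.6 mm.
Laser time per layer: 50869.6 / 1670 → 30.4608 s.
Per-layer time: 30.4608 + 12.8 → 43.2608 s.
Build time = 1684 × 43.2608 = 72851.1872 s = 20.24 hours.

20.24 hours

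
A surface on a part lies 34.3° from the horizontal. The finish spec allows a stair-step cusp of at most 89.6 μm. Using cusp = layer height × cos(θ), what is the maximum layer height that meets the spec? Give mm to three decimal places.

cos(34.3°) = 0.8261; t_max = 0.0896/0.8261 = 0.108 mm.

0.108 mm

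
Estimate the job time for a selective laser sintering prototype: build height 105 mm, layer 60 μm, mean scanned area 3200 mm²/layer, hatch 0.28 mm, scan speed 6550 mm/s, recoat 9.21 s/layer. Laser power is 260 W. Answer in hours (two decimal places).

5.33 hours

Number of layers: 105 / 0.06 → 1750 (rounded up).
Scan path per layer = 3200 / 0.28, so 11428.6 mm.
Per-layer scan time: 11428.6 / 6550 → 1.7448 s.
Per-layer time: 1.7448 + 9.21 → 10.9548 s.
1750 layers × 10.9548 s/layer = 19170.9 s, i.e. 5.33 hours.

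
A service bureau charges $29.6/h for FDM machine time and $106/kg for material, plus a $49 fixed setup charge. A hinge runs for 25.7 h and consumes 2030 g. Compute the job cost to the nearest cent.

$1024.90

Machine-time cost: 29.6 × 25.7 → $760.72.
Feedstock cost = 106 × 2030/1000, so $215.18.
Total = 760.72 + 215.18 + 49 = $1024.90.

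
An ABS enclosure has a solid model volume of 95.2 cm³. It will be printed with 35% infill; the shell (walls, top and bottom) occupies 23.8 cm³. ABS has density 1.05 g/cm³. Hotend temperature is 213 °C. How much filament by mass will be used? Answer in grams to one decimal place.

Infill region = 95.2 − 23.8 = 71.4 cm³.
Deposited infill = 0.35 × 71.4, so 24.99 cm³.
Total extruded: 23.8 + 24.99 → 48.79 cm³.
Mass: 48.79 × 1.05 → 51.2295 g.

51.2 g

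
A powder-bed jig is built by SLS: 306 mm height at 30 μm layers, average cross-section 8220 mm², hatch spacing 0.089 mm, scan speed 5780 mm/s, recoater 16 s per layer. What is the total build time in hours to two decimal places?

90.61 hours

Layers = ⌈306/0.03⌉ = 10200.
Hatch length per layer: 8220 / 0.089 → 92359.6 mm.
Per-layer scan time = 92359.6 / 5780 = 15.9792 s.
Time per layer: 15.9792 + 16 → 31.9792 s.
10200 layers × 31.9792 s/layer = 326187.84 s, i.e. 90.61 hours.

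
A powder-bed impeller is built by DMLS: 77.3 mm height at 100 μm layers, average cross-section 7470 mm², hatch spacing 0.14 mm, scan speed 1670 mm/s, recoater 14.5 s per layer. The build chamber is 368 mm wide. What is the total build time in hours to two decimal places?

Number of layers: 77.3 / 0.1 → 773 (rounded up).
Hatch length per layer: 7470 / 0.14 → 53357.1 mm.
Laser time per layer: 53357.1 / 1670 → 31.9504 s.
Time per layer = 31.9504 + 14.5, so 46.4504 s.
Build time = 773 × 46.4504 = 35906.1592 s = 9.97 hours.

9.97 hours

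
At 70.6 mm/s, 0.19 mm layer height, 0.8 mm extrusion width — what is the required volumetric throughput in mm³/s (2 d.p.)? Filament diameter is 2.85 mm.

10.73

Extrusion cross-section = 0.19 × 0.8, so 0.152 mm².
Volumetric flow = 70.6 × 0.152 = 10.73 mm³/s.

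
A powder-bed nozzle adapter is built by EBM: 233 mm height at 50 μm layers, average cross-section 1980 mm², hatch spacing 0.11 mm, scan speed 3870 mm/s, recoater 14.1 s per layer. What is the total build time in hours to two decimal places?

Layers = ⌈233/0.05⌉ = 4660.
Hatch length per layer = 1980 / 0.11 = 18000 mm.
Scan time per layer = 18000 / 3870, so 4.6512 s.
Layer cycle = 4.6512 + 14.1, so 18.7512 s.
Total: 4660 × 18.7512 s = 87380.592 s → 24.27 hours.

24.27 hours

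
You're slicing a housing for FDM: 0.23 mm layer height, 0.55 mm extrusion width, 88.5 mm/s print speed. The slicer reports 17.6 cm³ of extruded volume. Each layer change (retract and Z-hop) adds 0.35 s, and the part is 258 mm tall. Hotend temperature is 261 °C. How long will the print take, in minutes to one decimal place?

Bead cross-section: 0.23 × 0.55 → 0.1265 mm².
Total extruded path = 17600/0.1265 = 139130.4 mm.
Extrusion time = 139130.4 / 88.5 = 1572.1 s.
Number of layers: 258 / 0.23 → 1122 (rounded up).
Z-hop total = 1122 × 0.35 = 392.7 s.
Total = 1572.1 + 392.7 = 1964.8 s = 32.7 minutes.

32.7 minutes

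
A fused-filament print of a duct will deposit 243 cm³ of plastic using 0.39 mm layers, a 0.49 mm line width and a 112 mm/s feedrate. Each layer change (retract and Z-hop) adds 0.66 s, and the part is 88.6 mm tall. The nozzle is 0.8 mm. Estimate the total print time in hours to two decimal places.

Extrusion cross-section = 0.39 × 0.49 = 0.1911 mm².
Path length: 243000 mm³ / 0.1911 mm² → 1271585.6 mm.
Extrusion time: 1271585.6 / 112 → 11353.4 s.
Number of layers: 88.6 / 0.39 → 228 (rounded up).
Non-print overhead = 228 × 0.66, so 150.48 s.
Altogether 11353.4 + 150.48 = 11503.88 s, i.e. 3.20 hours.

3.20 hours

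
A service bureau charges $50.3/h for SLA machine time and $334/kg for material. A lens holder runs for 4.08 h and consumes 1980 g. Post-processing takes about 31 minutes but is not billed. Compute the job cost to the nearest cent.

Machine-time cost: 50.3 × 4.08 → $205.224.
Feedstock cost = 334 × 1980/1000 = $661.32.
Job cost: 205.224 + 661.32 = 866.544 ≈ $866.54.

$866.54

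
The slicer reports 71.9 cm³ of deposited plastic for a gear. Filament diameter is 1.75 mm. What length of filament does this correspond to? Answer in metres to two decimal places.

Filament cross-section = π × (1.75/2)² = 2.4053 mm².
L = 71900 mm³ / 2.4053 mm² = 29892.32 mm, i.e. 29.89 m.

29.89 m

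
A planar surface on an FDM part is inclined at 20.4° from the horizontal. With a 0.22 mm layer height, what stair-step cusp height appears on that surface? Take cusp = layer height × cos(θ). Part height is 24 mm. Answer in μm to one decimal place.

206.2 μm

cos(20.4°) = 0.9373, so cusp = 0.22 × 0.9373 = 0.206206 mm → 206.2 μm.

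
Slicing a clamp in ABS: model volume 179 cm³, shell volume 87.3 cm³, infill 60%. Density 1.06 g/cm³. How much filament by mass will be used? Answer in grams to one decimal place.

150.9 g

Volume inside the shell: 179 − 87.3 → 91.7 cm³.
Deposited infill: 0.60 × 91.7 → 55.02 cm³.
Deposited volume = 87.3 + 55.02 = 142.32 cm³.
Mass = 142.32 × 1.06 = 150.8592 g.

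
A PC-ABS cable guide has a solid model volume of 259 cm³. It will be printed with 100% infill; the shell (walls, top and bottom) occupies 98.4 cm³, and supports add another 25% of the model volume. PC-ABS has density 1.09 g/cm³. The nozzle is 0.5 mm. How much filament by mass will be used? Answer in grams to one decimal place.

352.9 g

Interior volume = 259 − 98.4 = 160.6 cm³.
Infill deposited = 1.00 × 160.6 = 160.6 cm³.
Support: 0.25 × 259 → 64.75 cm³.
Total extruded: 98.4 + 160.6 + 64.75 → 323.75 cm³.
Mass = 323.75 × 1.09 = 352.8875 g.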